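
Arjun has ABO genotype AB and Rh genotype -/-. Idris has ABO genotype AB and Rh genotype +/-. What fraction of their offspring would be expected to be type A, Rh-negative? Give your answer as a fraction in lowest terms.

1/8

ABO cross AB × AB → offspring phenotypes: 1/4 A, 1/4 B, 1/2 AB.
Rh cross -/- × +/- → 1/2 Rh+, 1/2 Rh-.
Independent loci: P(type A, Rh-negative) = 1/4 × 1/2 = 1/8.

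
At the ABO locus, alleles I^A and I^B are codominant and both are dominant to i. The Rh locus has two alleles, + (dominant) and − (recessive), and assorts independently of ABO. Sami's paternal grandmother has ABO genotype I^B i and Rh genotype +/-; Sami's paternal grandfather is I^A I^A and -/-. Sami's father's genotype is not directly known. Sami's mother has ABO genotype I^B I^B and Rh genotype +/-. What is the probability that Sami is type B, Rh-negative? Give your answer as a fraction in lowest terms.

3/16

Sami's father's ABO genotype from I^B i × I^A I^A: 1/2 I^A I^B, 1/2 I^A i.
Crossing each possibility with the mother I^B I^B and summing P(type B): 1/2·1/2 + 1/2·1/2 = 1/2.
Similarly for Rh via the father's Rh distribution: P(Rh-) = 3/8.
Independent loci: 1/2 × 3/8 = 3/16.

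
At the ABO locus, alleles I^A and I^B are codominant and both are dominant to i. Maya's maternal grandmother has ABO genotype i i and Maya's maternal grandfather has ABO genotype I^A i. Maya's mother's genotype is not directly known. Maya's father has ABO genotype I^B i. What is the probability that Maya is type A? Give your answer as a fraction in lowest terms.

1/8

Maya's mother's ABO genotype from i i × I^A i: 1/2 I^A i, 1/2 i i.
Crossing each possibility with the father I^B i and summing P(type A): 1/2·1/4 + 1/2·0 = 1/8.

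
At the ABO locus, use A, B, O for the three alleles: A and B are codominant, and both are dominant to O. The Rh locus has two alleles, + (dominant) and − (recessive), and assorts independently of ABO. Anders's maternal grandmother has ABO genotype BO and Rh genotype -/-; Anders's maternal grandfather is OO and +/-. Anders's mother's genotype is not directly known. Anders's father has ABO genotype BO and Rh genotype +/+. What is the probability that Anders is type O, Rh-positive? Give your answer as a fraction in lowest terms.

3/8

Anders's mother's ABO genotype from BO × OO: 1/2 BO, 1/2 OO.
Crossing each possibility with the father BO and summing P(type O): 1/2·1/4 + 1/2·1/2 = 3/8.
Similarly for Rh via the mother's Rh distribution: P(Rh+) = 1.
Independent loci: 3/8 × 1 = 3/8.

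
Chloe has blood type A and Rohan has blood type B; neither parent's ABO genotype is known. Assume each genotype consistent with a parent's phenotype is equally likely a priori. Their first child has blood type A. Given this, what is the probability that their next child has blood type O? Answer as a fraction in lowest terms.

Possible genotypes: Chloe ∈ {AA, AO}; Rohan ∈ {BB, BO}.
Weight each parental genotype pair by prior × P(type-A child):
  AA × BO: posterior weight 2/3; P(next child type O) = 0.
  AO × BO: posterior weight 1/3; P(next child type O) = 1/4.
Weighted sum = 1/12.

1/12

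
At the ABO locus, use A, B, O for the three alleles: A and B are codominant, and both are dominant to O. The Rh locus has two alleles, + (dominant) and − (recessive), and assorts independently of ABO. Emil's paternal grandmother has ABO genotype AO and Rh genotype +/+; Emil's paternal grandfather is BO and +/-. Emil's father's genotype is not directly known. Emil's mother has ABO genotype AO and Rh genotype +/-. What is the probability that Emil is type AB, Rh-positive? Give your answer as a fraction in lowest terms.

7/64

Emil's father's ABO genotype from AO × BO: 1/4 AB, 1/4 AO, 1/4 BO, 1/4 OO.
Crossing each possibility with the mother AO and summing P(type AB): 1/4·1/4 + 1/4·0 + 1/4·1/4 + 1/4·0 = 1/8.
Similarly for Rh via the father's Rh distribution: P(Rh+) = 7/8.
Independent loci: 1/8 × 7/8 = 7/64.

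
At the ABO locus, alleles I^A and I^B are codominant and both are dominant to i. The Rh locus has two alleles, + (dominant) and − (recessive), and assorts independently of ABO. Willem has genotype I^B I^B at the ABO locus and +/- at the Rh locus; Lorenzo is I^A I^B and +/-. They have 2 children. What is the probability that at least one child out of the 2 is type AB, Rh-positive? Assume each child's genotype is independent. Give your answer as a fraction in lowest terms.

39/64

ABO cross I^B I^B × I^A I^B → 1/2 B, 1/2 AB.
Rh cross +/- × +/- → 3/4 Rh+, 1/4 Rh-; so P(type AB, Rh-positive) = 1/2 × 3/4 = 3/8 per child.
P(none) = (5/8)^2 = 25/64; P(at least one) = 1 − 25/64 = 39/64.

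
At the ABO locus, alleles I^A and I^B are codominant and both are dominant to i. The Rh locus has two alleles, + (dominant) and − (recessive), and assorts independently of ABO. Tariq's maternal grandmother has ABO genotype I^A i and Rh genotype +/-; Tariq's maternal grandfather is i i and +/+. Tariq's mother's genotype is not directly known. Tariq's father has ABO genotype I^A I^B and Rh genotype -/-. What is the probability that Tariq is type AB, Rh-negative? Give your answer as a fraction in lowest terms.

Tariq's mother's ABO genotype from I^A i × i i: 1/2 I^A i, 1/2 i i.
Crossing each possibility with the father I^A I^B and summing P(type AB): 1/2·1/4 + 1/2·0 = 1/8.
Similarly for Rh via the mother's Rh distribution: P(Rh-) = 1/4.
Independent loci: 1/8 × 1/4 = 1/32.

1/32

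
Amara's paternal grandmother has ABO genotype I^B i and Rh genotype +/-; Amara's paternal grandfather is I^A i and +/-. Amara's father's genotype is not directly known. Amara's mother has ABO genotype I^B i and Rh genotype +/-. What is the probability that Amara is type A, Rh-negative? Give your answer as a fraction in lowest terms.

1/32

Amara's father's ABO genotype from I^B i × I^A i: 1/4 I^A I^B, 1/4 I^A i, 1/4 I^B i, 1/4 i i.
Crossing each possibility with the mother I^B i and summing P(type A): 1/4·1/4 + 1/4·1/4 + 1/4·0 + 1/4·0 = 1/8.
Similarly for Rh via the father's Rh distribution: P(Rh-) = 1/4.
Independent loci: 1/8 × 1/4 = 1/32.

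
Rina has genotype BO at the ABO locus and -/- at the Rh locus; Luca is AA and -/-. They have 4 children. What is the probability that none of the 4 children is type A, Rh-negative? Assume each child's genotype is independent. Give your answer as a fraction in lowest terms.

ABO cross BO × AA → 1/2 A, 1/2 AB.
Rh cross -/- × -/- → 1 Rh-; so P(type A, Rh-negative) = 1/2 × 1 = 1/2 per child.
P(not type A, Rh-negative) = 1/2 for one child; (1/2)^4 = 1/16.

1/16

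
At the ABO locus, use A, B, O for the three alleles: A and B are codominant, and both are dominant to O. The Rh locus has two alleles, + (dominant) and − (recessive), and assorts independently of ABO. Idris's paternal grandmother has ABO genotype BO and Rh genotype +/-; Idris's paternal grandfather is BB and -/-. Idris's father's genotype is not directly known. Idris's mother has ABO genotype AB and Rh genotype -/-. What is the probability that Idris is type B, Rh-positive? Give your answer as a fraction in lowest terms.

1/8

Idris's father's ABO genotype from BO × BB: 1/2 BB, 1/2 BO.
Crossing each possibility with the mother AB and summing P(type B): 1/2·1/2 + 1/2·1/2 = 1/2.
Similarly for Rh via the father's Rh distribution: P(Rh+) = 1/4.
Independent loci: 1/2 × 1/4 = 1/8.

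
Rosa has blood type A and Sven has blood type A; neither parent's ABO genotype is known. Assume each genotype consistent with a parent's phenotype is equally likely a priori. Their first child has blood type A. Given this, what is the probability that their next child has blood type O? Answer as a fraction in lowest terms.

Possible genotypes: Rosa ∈ {AA, AO}; Sven ∈ {AA, AO}.
Weight each parental genotype pair by prior × P(type-A child):
  AA × AA: posterior weight 4/15; P(next child type O) = 0.
  AA × AO: posterior weight 4/15; P(next child type O) = 0.
  AO × AA: posterior weight 4/15; P(next child type O) = 0.
  AO × AO: posterior weight 1/5; P(next child type O) = 1/4.
Weighted sum = 1/20.

1/20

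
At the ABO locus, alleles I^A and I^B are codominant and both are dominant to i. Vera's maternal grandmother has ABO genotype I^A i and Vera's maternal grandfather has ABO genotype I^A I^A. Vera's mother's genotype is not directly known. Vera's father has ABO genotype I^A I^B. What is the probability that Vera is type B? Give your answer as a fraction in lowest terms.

Vera's mother's ABO genotype from I^A i × I^A I^A: 1/2 I^A I^A, 1/2 I^A i.
Crossing each possibility with the father I^A I^B and summing P(type B): 1/2·0 + 1/2·1/4 = 1/8.

1/8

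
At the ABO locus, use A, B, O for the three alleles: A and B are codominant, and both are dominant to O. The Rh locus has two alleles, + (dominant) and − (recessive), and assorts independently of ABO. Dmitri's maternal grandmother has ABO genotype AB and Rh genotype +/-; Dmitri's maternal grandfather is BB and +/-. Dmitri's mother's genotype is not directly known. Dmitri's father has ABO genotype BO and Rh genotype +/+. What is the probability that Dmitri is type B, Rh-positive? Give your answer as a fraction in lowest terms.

3/4

Dmitri's mother's ABO genotype from AB × BB: 1/2 AB, 1/2 BB.
Crossing each possibility with the father BO and summing P(type B): 1/2·1/2 + 1/2·1 = 3/4.
Similarly for Rh via the mother's Rh distribution: P(Rh+) = 1.
Independent loci: 3/4 × 1 = 3/4.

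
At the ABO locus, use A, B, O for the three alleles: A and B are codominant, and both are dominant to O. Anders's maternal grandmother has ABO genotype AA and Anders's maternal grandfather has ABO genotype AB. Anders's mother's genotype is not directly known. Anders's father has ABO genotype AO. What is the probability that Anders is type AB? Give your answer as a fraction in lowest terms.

Anders's mother's ABO genotype from AA × AB: 1/2 AA, 1/2 AB.
Crossing each possibility with the father AO and summing P(type AB): 1/2·0 + 1/2·1/4 = 1/8.

1/8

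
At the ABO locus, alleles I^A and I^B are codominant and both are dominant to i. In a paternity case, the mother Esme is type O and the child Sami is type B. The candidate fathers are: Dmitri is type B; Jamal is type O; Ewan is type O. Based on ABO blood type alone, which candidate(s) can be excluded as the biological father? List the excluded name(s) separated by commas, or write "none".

Jamal, Ewan

A candidate is excluded only if no genotype consistent with his phenotype could produce a type B child with a type O mother.
Jamal (type O): no genotype consistent with that phenotype can produce a type-B child with a type-O mother.
Ewan (type O): no genotype consistent with that phenotype can produce a type-B child with a type-O mother.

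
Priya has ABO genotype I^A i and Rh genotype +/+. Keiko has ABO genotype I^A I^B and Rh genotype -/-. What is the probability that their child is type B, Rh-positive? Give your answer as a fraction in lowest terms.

ABO cross I^A i × I^A I^B → offspring phenotypes: 1/2 A, 1/4 B, 1/4 AB.
Rh cross +/+ × -/- → 1 Rh+.
Independent loci: P(type B, Rh-positive) = 1/4 × 1 = 1/4.

1/4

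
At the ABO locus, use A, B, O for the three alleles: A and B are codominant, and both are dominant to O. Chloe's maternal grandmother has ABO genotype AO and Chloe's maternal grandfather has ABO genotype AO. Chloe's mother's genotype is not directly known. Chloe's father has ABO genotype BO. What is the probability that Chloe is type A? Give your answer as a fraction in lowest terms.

1/4

Chloe's mother's ABO genotype from AO × AO: 1/4 AA, 1/2 AO, 1/4 OO.
Crossing each possibility with the father BO and summing P(type A): 1/4·1/2 + 1/2·1/4 + 1/4·0 = 1/4.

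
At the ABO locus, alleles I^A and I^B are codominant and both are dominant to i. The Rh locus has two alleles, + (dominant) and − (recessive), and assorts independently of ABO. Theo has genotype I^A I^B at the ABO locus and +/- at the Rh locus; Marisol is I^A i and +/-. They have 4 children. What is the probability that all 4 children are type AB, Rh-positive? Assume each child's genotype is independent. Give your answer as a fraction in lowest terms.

ABO cross I^A I^B × I^A i → 1/2 A, 1/4 B, 1/4 AB.
Rh cross +/- × +/- → 3/4 Rh+, 1/4 Rh-; so P(type AB, Rh-positive) = 1/4 × 3/4 = 3/16 per child.
All 4 independent: (3/16)^4 = 81/65536.

81/65536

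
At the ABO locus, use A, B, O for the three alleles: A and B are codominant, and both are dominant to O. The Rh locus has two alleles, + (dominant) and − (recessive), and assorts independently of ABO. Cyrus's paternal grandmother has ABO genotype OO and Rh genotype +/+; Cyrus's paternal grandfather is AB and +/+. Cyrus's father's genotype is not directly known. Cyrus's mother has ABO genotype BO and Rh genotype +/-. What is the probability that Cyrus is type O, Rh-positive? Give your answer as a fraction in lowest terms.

Cyrus's father's ABO genotype from OO × AB: 1/2 AO, 1/2 BO.
Crossing each possibility with the mother BO and summing P(type O): 1/2·1/4 + 1/2·1/4 = 1/4.
Similarly for Rh via the father's Rh distribution: P(Rh+) = 1.
Independent loci: 1/4 × 1 = 1/4.

1/4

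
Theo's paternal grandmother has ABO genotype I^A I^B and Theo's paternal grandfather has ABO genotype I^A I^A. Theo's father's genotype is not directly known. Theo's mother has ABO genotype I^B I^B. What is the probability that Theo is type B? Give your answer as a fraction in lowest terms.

1/4

Theo's father's ABO genotype from I^A I^B × I^A I^A: 1/2 I^A I^A, 1/2 I^A I^B.
Crossing each possibility with the mother I^B I^B and summing P(type B): 1/2·0 + 1/2·1/2 = 1/4.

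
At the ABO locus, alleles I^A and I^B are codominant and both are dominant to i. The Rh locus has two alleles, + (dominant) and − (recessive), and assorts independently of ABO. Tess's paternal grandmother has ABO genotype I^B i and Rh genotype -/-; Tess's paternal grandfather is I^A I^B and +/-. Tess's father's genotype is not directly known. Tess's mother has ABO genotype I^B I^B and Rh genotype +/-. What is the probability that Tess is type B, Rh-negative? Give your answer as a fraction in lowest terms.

Tess's father's ABO genotype from I^B i × I^A I^B: 1/4 I^A I^B, 1/4 I^A i, 1/4 I^B I^B, 1/4 I^B i.
Crossing each possibility with the mother I^B I^B and summing P(type B): 1/4·1/2 + 1/4·1/2 + 1/4·1 + 1/4·1 = 3/4.
Similarly for Rh via the father's Rh distribution: P(Rh-) = 3/8.
Independent loci: 3/4 × 3/8 = 9/32.

9/32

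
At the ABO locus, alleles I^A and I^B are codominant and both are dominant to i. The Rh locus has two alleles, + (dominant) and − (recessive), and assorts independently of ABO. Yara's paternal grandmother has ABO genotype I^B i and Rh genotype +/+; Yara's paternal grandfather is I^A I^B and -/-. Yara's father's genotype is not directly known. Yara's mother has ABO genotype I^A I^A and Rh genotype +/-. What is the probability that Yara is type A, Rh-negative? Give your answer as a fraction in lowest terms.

Yara's father's ABO genotype from I^B i × I^A I^B: 1/4 I^A I^B, 1/4 I^A i, 1/4 I^B I^B, 1/4 I^B i.
Crossing each possibility with the mother I^A I^A and summing P(type A): 1/4·1/2 + 1/4·1 + 1/4·0 + 1/4·1/2 = 1/2.
Similarly for Rh via the father's Rh distribution: P(Rh-) = 1/4.
Independent loci: 1/2 × 1/4 = 1/8.

1/8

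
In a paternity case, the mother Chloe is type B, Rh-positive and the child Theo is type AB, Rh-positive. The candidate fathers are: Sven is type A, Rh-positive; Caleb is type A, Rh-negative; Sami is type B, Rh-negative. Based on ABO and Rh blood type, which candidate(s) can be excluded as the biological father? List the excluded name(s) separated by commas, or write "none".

A candidate is excluded only if no genotype consistent with his phenotype could produce a type AB, Rh-positive child with a type B, Rh-positive mother.
Sami (type B, Rh-): no genotype consistent with that phenotype can produce a type-AB Rh+ child with a type-B mother.

Sami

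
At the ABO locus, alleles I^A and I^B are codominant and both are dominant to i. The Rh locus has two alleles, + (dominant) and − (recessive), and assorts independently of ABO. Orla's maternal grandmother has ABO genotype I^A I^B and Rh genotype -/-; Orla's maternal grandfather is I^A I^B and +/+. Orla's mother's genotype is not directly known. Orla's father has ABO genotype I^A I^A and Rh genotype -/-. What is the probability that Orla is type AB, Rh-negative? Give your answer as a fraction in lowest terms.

1/4

Orla's mother's ABO genotype from I^A I^B × I^A I^B: 1/4 I^A I^A, 1/2 I^A I^B, 1/4 I^B I^B.
Crossing each possibility with the father I^A I^A and summing P(type AB): 1/4·0 + 1/2·1/2 + 1/4·1 = 1/2.
Similarly for Rh via the mother's Rh distribution: P(Rh-) = 1/2.
Independent loci: 1/2 × 1/2 = 1/4.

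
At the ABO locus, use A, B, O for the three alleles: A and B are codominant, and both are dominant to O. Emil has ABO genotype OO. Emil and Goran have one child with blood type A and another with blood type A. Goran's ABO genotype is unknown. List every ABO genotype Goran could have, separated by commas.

AA, AB, AO

For each candidate genotype of Goran, check whether crossing it with OO can produce every observed child phenotype.
  AA → possible child types {A} ✓
  AB → possible child types {A, B} ✓
  AO → possible child types {O, A} ✓
  BB → possible child types {B} ✗
  BO → possible child types {O, B} ✗
  OO → possible child types {O} ✗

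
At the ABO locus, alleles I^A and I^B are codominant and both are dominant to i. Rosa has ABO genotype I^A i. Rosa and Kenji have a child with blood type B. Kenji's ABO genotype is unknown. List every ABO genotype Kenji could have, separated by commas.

For each candidate genotype of Kenji, check whether crossing it with I^A i can produce every observed child phenotype.
  I^A I^A → possible child types {A} ✗
  I^A I^B → possible child types {A, B, AB} ✓
  I^A i → possible child types {O, A} ✗
  I^B I^B → possible child types {B, AB} ✓
  I^B i → possible child types {O, A, B, AB} ✓
  i i → possible child types {O, A} ✗

I^A I^B, I^B I^B, I^B i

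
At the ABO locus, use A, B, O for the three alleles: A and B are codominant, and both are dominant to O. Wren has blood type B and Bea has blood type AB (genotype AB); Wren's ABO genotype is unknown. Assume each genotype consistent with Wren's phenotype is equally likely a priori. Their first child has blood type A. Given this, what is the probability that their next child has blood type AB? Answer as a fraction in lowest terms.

1/4

Possible genotypes: Wren ∈ {BB, BO}; Bea ∈ {AB}.
Weight each parental genotype pair by prior × P(type-A child):
  BO × AB: posterior weight 1; P(next child type AB) = 1/4.
Weighted sum = 1/4.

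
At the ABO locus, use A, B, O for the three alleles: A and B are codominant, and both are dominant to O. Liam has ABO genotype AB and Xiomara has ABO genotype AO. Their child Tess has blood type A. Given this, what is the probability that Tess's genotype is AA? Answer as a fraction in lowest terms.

Cross AB × AO → 1/4 AA, 1/4 AB, 1/4 AO, 1/4 BO.
Type-A genotypes among offspring: AA (1/4), AO (1/4); total 1/2.
P(AA | type A) = (1/4) / (1/2) = 1/2.

1/2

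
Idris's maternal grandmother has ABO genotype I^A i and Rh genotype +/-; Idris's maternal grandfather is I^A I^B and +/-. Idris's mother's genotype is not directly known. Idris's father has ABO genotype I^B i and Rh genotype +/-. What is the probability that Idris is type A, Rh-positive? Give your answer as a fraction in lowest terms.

3/16

Idris's mother's ABO genotype from I^A i × I^A I^B: 1/4 I^A I^A, 1/4 I^A I^B, 1/4 I^A i, 1/4 I^B i.
Crossing each possibility with the father I^B i and summing P(type A): 1/4·1/2 + 1/4·1/4 + 1/4·1/4 + 1/4·0 = 1/4.
Similarly for Rh via the mother's Rh distribution: P(Rh+) = 3/4.
Independent loci: 1/4 × 3/4 = 3/16.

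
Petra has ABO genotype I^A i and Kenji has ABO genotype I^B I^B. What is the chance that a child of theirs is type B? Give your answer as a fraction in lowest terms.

1/2

ABO cross I^A i × I^B I^B → offspring phenotypes: 1/2 B, 1/2 AB.
So P(type B) = 1/2.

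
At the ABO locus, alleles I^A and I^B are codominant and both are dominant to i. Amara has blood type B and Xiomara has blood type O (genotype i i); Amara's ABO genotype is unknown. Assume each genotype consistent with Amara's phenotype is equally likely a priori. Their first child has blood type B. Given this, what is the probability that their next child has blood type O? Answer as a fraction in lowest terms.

1/6

Possible genotypes: Amara ∈ {I^B I^B, I^B i}; Xiomara ∈ {i i}.
Weight each parental genotype pair by prior × P(type-B child):
  I^B I^B × i i: posterior weight 2/3; P(next child type O) = 0.
  I^B i × i i: posterior weight 1/3; P(next child type O) = 1/2.
Weighted sum = 1/6.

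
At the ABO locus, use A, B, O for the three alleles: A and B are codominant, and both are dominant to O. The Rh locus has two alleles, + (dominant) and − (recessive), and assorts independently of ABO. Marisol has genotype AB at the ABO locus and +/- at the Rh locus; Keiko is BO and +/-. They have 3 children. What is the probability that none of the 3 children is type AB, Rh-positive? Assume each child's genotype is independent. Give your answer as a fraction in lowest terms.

ABO cross AB × BO → 1/4 A, 1/2 B, 1/4 AB.
Rh cross +/- × +/- → 3/4 Rh+, 1/4 Rh-; so P(type AB, Rh-positive) = 1/4 × 3/4 = 3/16 per child.
P(not type AB, Rh-positive) = 13/16 for one child; (13/16)^3 = 2197/4096.

2197/4096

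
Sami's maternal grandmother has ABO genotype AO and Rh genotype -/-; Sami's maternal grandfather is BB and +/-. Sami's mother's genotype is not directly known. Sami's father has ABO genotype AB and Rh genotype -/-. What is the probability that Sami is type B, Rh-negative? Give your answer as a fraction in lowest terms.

9/32

Sami's mother's ABO genotype from AO × BB: 1/2 AB, 1/2 BO.
Crossing each possibility with the father AB and summing P(type B): 1/2·1/4 + 1/2·1/2 = 3/8.
Similarly for Rh via the mother's Rh distribution: P(Rh-) = 3/4.
Independent loci: 3/8 × 3/4 = 9/32.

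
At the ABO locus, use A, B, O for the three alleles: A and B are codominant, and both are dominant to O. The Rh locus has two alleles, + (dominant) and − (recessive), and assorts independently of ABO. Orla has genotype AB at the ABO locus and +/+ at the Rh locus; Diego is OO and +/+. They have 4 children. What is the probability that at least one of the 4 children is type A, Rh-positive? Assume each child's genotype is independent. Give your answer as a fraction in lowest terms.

15/16

ABO cross AB × OO → 1/2 A, 1/2 B.
Rh cross +/+ × +/+ → 1 Rh+; so P(type A, Rh-positive) = 1/2 × 1 = 1/2 per child.
P(none) = (1/2)^4 = 1/16; P(at least one) = 1 − 1/16 = 15/16.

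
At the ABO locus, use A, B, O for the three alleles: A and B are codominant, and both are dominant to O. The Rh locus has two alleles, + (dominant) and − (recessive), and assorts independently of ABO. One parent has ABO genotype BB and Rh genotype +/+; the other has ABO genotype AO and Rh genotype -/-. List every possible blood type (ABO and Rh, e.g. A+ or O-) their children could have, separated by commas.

Gametes from BB × AO give offspring ABO genotypes AB, BO, i.e. phenotypes B, AB.
Rh cross +/+ × -/- → phenotypes Rh+.
Combining independently: B+, AB+.

B+, AB+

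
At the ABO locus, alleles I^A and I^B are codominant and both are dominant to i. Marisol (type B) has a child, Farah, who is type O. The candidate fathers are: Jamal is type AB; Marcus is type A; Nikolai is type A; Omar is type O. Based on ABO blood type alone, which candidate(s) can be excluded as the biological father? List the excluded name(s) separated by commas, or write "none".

A candidate is excluded only if no genotype consistent with his phenotype could produce a type O child with a type B mother.
Jamal (type AB): no genotype consistent with that phenotype can produce a type-O child with a type-B mother.

Jamal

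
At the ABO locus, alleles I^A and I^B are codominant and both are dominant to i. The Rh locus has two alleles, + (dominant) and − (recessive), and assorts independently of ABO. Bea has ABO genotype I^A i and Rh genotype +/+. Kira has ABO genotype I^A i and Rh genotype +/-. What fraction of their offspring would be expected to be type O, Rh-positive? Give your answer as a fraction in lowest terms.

ABO cross I^A i × I^A i → offspring phenotypes: 1/4 O, 3/4 A.
Rh cross +/+ × +/- → 1 Rh+.
Independent loci: P(type O, Rh-positive) = 1/4 × 1 = 1/4.

1/4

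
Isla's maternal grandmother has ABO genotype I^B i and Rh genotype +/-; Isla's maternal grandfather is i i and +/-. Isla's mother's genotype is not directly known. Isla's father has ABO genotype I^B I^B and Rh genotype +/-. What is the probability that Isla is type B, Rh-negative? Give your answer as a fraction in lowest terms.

Isla's mother's ABO genotype from I^B i × i i: 1/2 I^B i, 1/2 i i.
Crossing each possibility with the father I^B I^B and summing P(type B): 1/2·1 + 1/2·1 = 1.
Similarly for Rh via the mother's Rh distribution: P(Rh-) = 1/4.
Independent loci: 1 × 1/4 = 1/4.

1/4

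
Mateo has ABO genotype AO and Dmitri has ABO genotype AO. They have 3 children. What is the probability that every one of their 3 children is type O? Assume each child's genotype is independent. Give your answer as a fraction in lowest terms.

ABO cross AO × AO → 1/4 O, 3/4 A.
So P(type O) = 1/4 per child.
All 3 independent: (1/4)^3 = 1/64.

1/64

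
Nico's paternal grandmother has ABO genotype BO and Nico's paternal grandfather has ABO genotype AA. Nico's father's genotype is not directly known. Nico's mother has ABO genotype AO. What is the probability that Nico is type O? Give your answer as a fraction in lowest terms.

1/8

Nico's father's ABO genotype from BO × AA: 1/2 AB, 1/2 AO.
Crossing each possibility with the mother AO and summing P(type O): 1/2·0 + 1/2·1/4 = 1/8.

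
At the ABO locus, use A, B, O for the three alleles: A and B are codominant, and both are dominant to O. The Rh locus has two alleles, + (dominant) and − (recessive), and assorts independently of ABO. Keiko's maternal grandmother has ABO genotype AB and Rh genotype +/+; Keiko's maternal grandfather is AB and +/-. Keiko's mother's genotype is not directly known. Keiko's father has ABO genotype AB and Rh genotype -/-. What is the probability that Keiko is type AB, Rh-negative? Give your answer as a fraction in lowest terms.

Keiko's mother's ABO genotype from AB × AB: 1/4 AA, 1/2 AB, 1/4 BB.
Crossing each possibility with the father AB and summing P(type AB): 1/4·1/2 + 1/2·1/2 + 1/4·1/2 = 1/2.
Similarly for Rh via the mother's Rh distribution: P(Rh-) = 1/4.
Independent loci: 1/2 × 1/4 = 1/8.

1/8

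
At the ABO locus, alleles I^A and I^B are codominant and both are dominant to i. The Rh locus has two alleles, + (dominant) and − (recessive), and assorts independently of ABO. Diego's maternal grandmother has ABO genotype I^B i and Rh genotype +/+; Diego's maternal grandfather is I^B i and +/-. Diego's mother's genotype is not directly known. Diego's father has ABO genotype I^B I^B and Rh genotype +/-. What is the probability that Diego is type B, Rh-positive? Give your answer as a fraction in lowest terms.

Diego's mother's ABO genotype from I^B i × I^B i: 1/4 I^B I^B, 1/2 I^B i, 1/4 i i.
Crossing each possibility with the father I^B I^B and summing P(type B): 1/4·1 + 1/2·1 + 1/4·1 = 1.
Similarly for Rh via the mother's Rh distribution: P(Rh+) = 7/8.
Independent loci: 1 × 7/8 = 7/8.

7/8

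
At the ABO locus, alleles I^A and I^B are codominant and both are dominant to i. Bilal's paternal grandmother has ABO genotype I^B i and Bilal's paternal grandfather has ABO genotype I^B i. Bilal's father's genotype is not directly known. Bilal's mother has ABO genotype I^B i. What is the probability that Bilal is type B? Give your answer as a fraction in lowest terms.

Bilal's father's ABO genotype from I^B i × I^B i: 1/4 I^B I^B, 1/2 I^B i, 1/4 i i.
Crossing each possibility with the mother I^B i and summing P(type B): 1/4·1 + 1/2·3/4 + 1/4·1/2 = 3/4.

3/4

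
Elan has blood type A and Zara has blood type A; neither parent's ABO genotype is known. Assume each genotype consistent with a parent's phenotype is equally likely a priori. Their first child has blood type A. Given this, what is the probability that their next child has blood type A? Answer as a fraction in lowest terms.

19/20

Possible genotypes: Elan ∈ {AA, AO}; Zara ∈ {AA, AO}.
Weight each parental genotype pair by prior × P(type-A child):
  AA × AA: posterior weight 4/15; P(next child type A) = 1.
  AA × AO: posterior weight 4/15; P(next child type A) = 1.
  AO × AA: posterior weight 4/15; P(next child type A) = 1.
  AO × AO: posterior weight 1/5; P(next child type A) = 3/4.
Weighted sum = 19/20.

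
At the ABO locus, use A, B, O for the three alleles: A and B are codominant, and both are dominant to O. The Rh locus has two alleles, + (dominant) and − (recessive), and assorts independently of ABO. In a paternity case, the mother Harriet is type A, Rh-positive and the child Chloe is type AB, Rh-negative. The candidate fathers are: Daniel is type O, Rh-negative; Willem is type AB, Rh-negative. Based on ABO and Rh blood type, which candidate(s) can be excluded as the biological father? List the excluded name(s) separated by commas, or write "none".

A candidate is excluded only if no genotype consistent with his phenotype could produce a type AB, Rh-negative child with a type A, Rh-positive mother.
Daniel (type O, Rh-): no genotype consistent with that phenotype can produce a type-AB Rh- child with a type-A mother.

Daniel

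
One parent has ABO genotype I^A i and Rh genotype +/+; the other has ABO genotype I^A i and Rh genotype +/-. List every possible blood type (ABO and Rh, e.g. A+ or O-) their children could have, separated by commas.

Gametes from I^A i × I^A i give offspring ABO genotypes I^A I^A, I^A i, i i, i.e. phenotypes O, A.
Rh cross +/+ × +/- → phenotypes Rh+.
Combining independently: O+, A+.

O+, A+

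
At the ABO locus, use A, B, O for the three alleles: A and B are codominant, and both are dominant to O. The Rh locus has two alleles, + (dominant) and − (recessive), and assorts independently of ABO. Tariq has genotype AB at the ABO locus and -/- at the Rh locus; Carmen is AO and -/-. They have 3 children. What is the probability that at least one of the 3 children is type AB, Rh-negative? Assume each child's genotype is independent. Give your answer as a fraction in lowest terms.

37/64

ABO cross AB × AO → 1/2 A, 1/4 B, 1/4 AB.
Rh cross -/- × -/- → 1 Rh-; so P(type AB, Rh-negative) = 1/4 × 1 = 1/4 per child.
P(none) = (3/4)^3 = 27/64; P(at least one) = 1 − 27/64 = 37/64.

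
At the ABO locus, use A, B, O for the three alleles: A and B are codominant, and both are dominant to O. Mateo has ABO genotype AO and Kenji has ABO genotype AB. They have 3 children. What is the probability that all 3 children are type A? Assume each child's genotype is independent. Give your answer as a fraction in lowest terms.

1/8

ABO cross AO × AB → 1/2 A, 1/4 B, 1/4 AB.
So P(type A) = 1/2 per child.
All 3 independent: (1/2)^3 = 1/8.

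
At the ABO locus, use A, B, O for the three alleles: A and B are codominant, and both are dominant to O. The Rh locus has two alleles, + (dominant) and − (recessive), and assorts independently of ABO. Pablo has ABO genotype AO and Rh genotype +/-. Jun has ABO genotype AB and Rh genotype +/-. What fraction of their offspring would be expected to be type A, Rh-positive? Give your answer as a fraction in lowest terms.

ABO cross AO × AB → offspring phenotypes: 1/2 A, 1/4 B, 1/4 AB.
Rh cross +/- × +/- → 3/4 Rh+, 1/4 Rh-.
Independent loci: P(type A, Rh-positive) = 1/2 × 3/4 = 3/8.

3/8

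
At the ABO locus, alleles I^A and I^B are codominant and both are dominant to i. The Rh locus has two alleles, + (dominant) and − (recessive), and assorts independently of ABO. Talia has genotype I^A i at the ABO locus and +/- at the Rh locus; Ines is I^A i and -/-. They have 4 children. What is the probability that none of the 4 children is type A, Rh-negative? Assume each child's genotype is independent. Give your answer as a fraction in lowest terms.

625/4096

ABO cross I^A i × I^A i → 1/4 O, 3/4 A.
Rh cross +/- × -/- → 1/2 Rh+, 1/2 Rh-; so P(type A, Rh-negative) = 3/4 × 1/2 = 3/8 per child.
P(not type A, Rh-negative) = 5/8 for one child; (5/8)^4 = 625/4096.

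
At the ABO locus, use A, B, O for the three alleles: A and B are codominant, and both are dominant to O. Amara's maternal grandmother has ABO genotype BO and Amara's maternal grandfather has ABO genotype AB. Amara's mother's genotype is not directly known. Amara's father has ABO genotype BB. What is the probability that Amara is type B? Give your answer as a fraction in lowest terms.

Amara's mother's ABO genotype from BO × AB: 1/4 AB, 1/4 AO, 1/4 BB, 1/4 BO.
Crossing each possibility with the father BB and summing P(type B): 1/4·1/2 + 1/4·1/2 + 1/4·1 + 1/4·1 = 3/4.

3/4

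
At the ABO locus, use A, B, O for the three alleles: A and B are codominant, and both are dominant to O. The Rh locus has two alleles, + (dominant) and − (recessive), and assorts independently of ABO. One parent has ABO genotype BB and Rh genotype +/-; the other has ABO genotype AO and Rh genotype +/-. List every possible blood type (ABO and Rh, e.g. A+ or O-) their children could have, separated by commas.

Gametes from BB × AO give offspring ABO genotypes AB, BO, i.e. phenotypes B, AB.
Rh cross +/- × +/- → phenotypes Rh+, Rh-.
Combining independently: B+, B-, AB+, AB-.

B+, B-, AB+, AB-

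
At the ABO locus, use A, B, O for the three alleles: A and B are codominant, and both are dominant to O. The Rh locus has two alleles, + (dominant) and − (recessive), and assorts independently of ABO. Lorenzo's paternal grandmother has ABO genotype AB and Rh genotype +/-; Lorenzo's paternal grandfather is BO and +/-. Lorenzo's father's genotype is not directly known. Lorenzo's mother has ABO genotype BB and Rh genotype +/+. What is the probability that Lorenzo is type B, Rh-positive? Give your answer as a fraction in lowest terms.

Lorenzo's father's ABO genotype from AB × BO: 1/4 AB, 1/4 AO, 1/4 BB, 1/4 BO.
Crossing each possibility with the mother BB and summing P(type B): 1/4·1/2 + 1/4·1/2 + 1/4·1 + 1/4·1 = 3/4.
Similarly for Rh via the father's Rh distribution: P(Rh+) = 1.
Independent loci: 3/4 × 1 = 3/4.

3/4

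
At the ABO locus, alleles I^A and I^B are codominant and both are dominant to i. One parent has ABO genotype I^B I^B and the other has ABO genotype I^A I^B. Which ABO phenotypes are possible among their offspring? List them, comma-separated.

Gametes from I^B I^B × I^A I^B give offspring ABO genotypes I^A I^B, I^B I^B, i.e. phenotypes B, AB.

B, AB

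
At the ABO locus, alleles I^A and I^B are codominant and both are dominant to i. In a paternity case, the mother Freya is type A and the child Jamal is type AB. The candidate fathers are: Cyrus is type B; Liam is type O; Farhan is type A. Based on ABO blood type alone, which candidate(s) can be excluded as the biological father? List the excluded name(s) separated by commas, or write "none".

Liam, Farhan

A candidate is excluded only if no genotype consistent with his phenotype could produce a type AB child with a type A mother.
Liam (type O): no genotype consistent with that phenotype can produce a type-AB child with a type-A mother.
Farhan (type A): no genotype consistent with that phenotype can produce a type-AB child with a type-A mother.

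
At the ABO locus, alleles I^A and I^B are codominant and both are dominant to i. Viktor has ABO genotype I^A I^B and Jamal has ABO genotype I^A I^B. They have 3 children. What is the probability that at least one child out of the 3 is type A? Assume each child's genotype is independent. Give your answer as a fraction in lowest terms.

37/64

ABO cross I^A I^B × I^A I^B → 1/4 A, 1/4 B, 1/2 AB.
So P(type A) = 1/4 per child.
P(none) = (3/4)^3 = 27/64; P(at least one) = 1 − 27/64 = 37/64.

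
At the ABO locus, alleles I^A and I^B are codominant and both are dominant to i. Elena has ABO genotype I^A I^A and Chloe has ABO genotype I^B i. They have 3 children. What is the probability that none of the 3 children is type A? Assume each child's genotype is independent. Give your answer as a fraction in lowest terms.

ABO cross I^A I^A × I^B i → 1/2 A, 1/2 AB.
So P(type A) = 1/2 per child.
P(not type A) = 1/2 for one child; (1/2)^3 = 1/8.

1/8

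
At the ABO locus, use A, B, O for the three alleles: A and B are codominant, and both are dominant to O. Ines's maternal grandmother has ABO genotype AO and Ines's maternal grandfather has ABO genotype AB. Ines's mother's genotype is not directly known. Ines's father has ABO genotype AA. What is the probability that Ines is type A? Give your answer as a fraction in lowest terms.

3/4

Ines's mother's ABO genotype from AO × AB: 1/4 AA, 1/4 AB, 1/4 AO, 1/4 BO.
Crossing each possibility with the father AA and summing P(type A): 1/4·1 + 1/4·1/2 + 1/4·1 + 1/4·1/2 = 3/4.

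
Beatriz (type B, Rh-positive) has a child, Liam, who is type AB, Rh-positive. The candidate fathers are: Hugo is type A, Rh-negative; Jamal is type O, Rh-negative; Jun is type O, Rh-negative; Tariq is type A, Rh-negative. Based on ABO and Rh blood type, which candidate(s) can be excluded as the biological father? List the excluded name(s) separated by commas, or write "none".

Jamal, Jun

A candidate is excluded only if no genotype consistent with his phenotype could produce a type AB, Rh-positive child with a type B, Rh-positive mother.
Jamal (type O, Rh-): no genotype consistent with that phenotype can produce a type-AB Rh+ child with a type-B mother.
Jun (type O, Rh-): no genotype consistent with that phenotype can produce a type-AB Rh+ child with a type-B mother.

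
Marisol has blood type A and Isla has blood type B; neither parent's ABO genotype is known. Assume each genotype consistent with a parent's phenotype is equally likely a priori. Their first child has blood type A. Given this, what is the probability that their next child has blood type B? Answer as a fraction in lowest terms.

Possible genotypes: Marisol ∈ {I^A I^A, I^A i}; Isla ∈ {I^B I^B, I^B i}.
Weight each parental genotype pair by prior × P(type-A child):
  I^A I^A × I^B i: posterior weight 2/3; P(next child type B) = 0.
  I^A i × I^B i: posterior weight 1/3; P(next child type B) = 1/4.
Weighted sum = 1/12.

1/12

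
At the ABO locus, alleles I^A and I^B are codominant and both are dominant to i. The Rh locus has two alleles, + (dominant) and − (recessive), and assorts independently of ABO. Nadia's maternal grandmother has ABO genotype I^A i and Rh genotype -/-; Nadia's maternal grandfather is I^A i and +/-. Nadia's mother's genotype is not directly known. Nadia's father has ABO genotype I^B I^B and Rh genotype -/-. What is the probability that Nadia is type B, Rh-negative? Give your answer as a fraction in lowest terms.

Nadia's mother's ABO genotype from I^A i × I^A i: 1/4 I^A I^A, 1/2 I^A i, 1/4 i i.
Crossing each possibility with the father I^B I^B and summing P(type B): 1/4·0 + 1/2·1/2 + 1/4·1 = 1/2.
Similarly for Rh via the mother's Rh distribution: P(Rh-) = 3/4.
Independent loci: 1/2 × 3/4 = 3/8.

3/8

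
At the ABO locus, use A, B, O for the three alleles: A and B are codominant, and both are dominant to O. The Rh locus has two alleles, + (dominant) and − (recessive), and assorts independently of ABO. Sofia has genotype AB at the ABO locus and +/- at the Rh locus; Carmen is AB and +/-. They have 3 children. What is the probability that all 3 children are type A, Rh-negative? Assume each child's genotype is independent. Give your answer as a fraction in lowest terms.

ABO cross AB × AB → 1/4 A, 1/4 B, 1/2 AB.
Rh cross +/- × +/- → 3/4 Rh+, 1/4 Rh-; so P(type A, Rh-negative) = 1/4 × 1/4 = 1/16 per child.
All 3 independent: (1/16)^3 = 1/4096.

1/4096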